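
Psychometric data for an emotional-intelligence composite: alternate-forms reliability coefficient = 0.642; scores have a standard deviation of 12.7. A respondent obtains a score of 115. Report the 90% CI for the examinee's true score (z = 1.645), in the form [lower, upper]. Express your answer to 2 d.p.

SEM = 12.7000*√(1 − 0.6420) ≃ 7.5988
Half-width = 1.645*7.5988 ≃ 12.5000
CI = 115 ± 12.5000 → [102.5000, 127.5000]

[102.50, 127.50]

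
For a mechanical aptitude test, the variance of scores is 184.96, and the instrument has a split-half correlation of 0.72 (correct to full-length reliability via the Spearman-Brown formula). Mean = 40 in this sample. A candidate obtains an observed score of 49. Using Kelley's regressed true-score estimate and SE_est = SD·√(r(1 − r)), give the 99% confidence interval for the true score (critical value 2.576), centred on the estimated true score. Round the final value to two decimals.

SD = √184.96 ≃ 13.6000
Full-length reliability (Spearman-Brown) = 2(0.72)/(1+0.72) ≃ 0.8372
T̂ = 0.8372(49) + 0.1628(40) ≃ 47.5349
SE_est = SD × √(r(1 − r)) = 13.6000 × √0.1363 ≃ 13.6000 × 0.3692 ≃ 5.0208
99% CI: 47.5349 ± 12.9335 ≃ (34.6014, 60.4684)

[34.60, 60.47]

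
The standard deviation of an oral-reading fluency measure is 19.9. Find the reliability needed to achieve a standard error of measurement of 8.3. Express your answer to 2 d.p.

0.83

r = 1 − (SEM / SD)² = 1 − (8.300 / 19.9)² ≈ 1 − 0.174 ≈ 0.826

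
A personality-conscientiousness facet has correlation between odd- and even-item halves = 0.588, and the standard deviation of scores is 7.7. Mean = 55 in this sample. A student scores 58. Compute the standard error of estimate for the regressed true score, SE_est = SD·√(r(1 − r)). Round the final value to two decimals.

3.38

Spearman-Brown: r = 2(0.588) / (1 + 0.588) = 1.1760 / 1.5880 ≈ 0.7406
SE_est = SD * √(r(1 − r)) = 7.7000 * √0.1921 ≈ 7.7000 * 0.4383 ≈ 3.3751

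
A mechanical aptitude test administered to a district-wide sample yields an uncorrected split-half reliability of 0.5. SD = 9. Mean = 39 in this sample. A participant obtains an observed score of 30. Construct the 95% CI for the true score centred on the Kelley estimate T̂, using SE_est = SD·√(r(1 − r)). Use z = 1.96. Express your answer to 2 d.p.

[24.68, 41.32]

Full-length reliability (Spearman-Brown) = 2(0.5)/(1+0.5) ≈ 0.6667
Estimated true score = 0.6667·30 + (1 − 0.6667)·39 ≈ 33.0000
SE_est = 9.0000·√[r(1 − r)] ≈ 4.2426
CI = 33.0000 ± 1.96 · 4.2426 → [24.6844, 41.3156]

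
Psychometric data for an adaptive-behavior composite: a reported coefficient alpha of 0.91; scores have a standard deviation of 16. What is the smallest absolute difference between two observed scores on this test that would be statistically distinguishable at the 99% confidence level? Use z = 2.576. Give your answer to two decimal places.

17.49

SEM = 16.0000 × √(1 − 0.9100) = 16.0000 × √0.0900 ≈ 16.0000 × 0.3000 ≈ 4.8000
Standard error of the difference = 4.8000·√2 ≈ 6.7882
Minimum reliable difference = 2.576 × SE_diff ≈ 2.576 × 6.7882 ≈ 17.4865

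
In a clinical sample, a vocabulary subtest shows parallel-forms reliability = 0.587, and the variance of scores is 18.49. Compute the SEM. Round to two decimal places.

SD = √18.49 ≈ 4.300
The standard error of measurement is 4.300·√(1 − 0.587) ≈ 4.300·0.643 ≈ 2.763.

2.76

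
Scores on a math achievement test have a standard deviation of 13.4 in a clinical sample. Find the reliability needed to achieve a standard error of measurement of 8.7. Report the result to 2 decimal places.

Required reliability = 1 − (SEM/SD)² = 1 − 0.4215 ≈ 0.5785

0.58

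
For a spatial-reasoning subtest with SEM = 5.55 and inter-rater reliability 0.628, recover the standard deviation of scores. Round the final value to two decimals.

9.10

SD = SEM / √(1 − r) = 5.55 / √0.3720 ≃ 5.55 / 0.6099 ≃ 9.0996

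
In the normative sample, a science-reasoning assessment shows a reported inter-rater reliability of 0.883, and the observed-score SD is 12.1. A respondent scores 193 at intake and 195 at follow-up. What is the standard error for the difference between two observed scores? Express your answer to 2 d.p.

SEM = 12.1000×√(1 − 0.8830) ≈ 4.1388
SE_diff = SEM × √2 ≈ 4.1388 × 1.4142 ≈ 5.8532

5.85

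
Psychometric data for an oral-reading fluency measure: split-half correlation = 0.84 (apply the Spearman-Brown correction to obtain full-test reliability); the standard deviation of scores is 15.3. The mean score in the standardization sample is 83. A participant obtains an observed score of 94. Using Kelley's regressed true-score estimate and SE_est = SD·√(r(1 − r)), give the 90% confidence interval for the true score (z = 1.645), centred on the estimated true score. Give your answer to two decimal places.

[85.95, 100.14]

Full-length reliability (Spearman-Brown) = 2(0.84)/(1+0.84) ≈ 0.91304
Estimated true score = 0.91304*94 + (1 − 0.91304)*83 ≈ 93.04348
SE_est = 15.30000*√(0.91304*0.08696) ≈ 4.31110
CI = 93.04348 ± 1.645 * 4.31110 → [85.95172, 100.13524]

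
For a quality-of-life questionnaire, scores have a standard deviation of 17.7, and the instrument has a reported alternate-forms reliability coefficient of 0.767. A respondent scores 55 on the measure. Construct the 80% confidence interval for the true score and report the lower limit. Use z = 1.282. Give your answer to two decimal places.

SEM = 17.7000×√(1 − 0.7670) ≈ 8.5438
Margin = 1.282 × 8.5438 ≈ 10.9532
Lower limit = 55 − 10.9532 ≈ 44.0468

44.05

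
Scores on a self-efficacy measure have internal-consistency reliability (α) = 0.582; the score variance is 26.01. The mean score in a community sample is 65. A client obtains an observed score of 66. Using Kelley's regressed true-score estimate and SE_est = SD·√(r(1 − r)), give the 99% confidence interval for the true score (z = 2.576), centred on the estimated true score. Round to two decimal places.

σ = 26.01^(1/2) = 5.100
Estimated true score = 0.582*66 + (1 − 0.582)*65 ≃ 65.582
SE_est = 5.100*√(0.582*0.418) ≃ 2.515
CI = 65.582 ± 2.576 * 2.515 → [59.102, 72.062]

[59.10, 72.06]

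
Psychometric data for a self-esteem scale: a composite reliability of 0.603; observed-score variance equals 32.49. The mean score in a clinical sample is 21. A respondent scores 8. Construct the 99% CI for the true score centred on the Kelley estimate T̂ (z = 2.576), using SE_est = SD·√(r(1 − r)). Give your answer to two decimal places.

SD = √32.49 ≈ 5.70000
T̂ = r·X + (1 − r)·M = 0.60300×8 + 0.39700×21 = 4.82400 + 8.33700 ≈ 13.16100
SE_est = SD × √(r(1 − r)) = 5.70000 × √0.23939 ≈ 5.70000 × 0.48928 ≈ 2.78887
CI = 13.16100 ± 2.576 × 2.78887 → [5.97686, 20.34514]

[5.98, 20.35]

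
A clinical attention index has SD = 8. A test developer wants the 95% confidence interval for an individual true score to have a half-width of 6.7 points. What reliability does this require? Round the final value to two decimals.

0.82

Required SEM = 6.7 / 1.96 ≈ 3.4184
Required reliability = 1 − (SEM/SD)² = 1 − 0.1826 ≈ 0.8174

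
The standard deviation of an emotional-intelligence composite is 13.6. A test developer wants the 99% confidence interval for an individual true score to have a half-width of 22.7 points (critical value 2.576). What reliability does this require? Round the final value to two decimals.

0.58

SEM needed = half-width / z = 22.7/2.576 ≃ 8.812
r = 1 − (8.812/13.6)² ≃ 1 − 0.420 ≃ 0.580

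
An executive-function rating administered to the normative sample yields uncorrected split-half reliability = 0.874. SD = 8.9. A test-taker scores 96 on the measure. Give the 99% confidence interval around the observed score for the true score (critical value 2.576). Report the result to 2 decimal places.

Full-length reliability (Spearman-Brown) = 2(0.874)/(1+0.874) ≃ 0.93276
SEM = 8.90000 × √(1 − 0.93276) = 8.90000 × √0.06724 ≃ 8.90000 × 0.25930 ≃ 2.30776
Margin = 2.576 × 2.30776 ≃ 5.94479
CI = 96 ± 5.94479 → [90.05521, 101.94479]

[90.06, 101.94]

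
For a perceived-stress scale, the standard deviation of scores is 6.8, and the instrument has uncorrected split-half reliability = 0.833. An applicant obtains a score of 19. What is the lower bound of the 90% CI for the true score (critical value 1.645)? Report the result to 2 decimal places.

r_full = 2·0.833 / (1 + 0.833) ≃ 0.9089
SEM = 6.8000 * √(1 − 0.9089) = 6.8000 * √0.0911 ≃ 6.8000 * 0.3018 ≃ 2.0525
Half-width = 1.645*2.0525 ≃ 3.3764
Lower limit = 19 − 3.3764 ≃ 15.6236

15.62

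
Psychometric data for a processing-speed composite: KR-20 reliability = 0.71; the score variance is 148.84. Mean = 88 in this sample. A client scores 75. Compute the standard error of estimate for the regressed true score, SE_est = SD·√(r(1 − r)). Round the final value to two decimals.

σ = 148.84^(1/2) = 12.2000
SE_est = 12.2000×√(0.7100×0.2900) ≃ 5.5359

5.54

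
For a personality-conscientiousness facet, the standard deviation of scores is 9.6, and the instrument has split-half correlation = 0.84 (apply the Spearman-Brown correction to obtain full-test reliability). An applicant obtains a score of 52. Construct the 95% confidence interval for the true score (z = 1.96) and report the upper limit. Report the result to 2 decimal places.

Full-length reliability (Spearman-Brown) = 2(0.84)/(1+0.84) ≈ 0.913
SEM = 9.600×√(1 − 0.913) ≈ 2.831
Half-width = 1.96×2.831 ≈ 5.549
Upper bound: 52 + 5.549 = 57.549

57.55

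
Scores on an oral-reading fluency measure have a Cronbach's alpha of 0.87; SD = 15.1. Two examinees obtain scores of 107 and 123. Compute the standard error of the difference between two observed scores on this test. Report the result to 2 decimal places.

The standard error of measurement is 15.100×√(1 − 0.870) ≃ 15.100×0.361 ≃ 5.444.
SE_diff = SEM × √2 ≃ 5.444 × 1.414 ≃ 7.700

7.70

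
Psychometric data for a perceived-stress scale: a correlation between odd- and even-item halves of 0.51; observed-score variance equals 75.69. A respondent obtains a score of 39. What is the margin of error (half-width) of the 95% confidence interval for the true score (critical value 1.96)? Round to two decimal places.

9.71

SD = √75.69 = 8.700
r_full = 2·0.51 / (1 + 0.51) ≈ 0.675
SEM = 8.700 · √(1 − 0.675) = 8.700 · √0.325 ≈ 8.700 · 0.570 ≈ 4.956
1.96 · SEM ≈ 9.714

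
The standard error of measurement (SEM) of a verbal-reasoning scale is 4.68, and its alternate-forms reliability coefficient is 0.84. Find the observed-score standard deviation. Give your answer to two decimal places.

SD = SEM / √(1 − r) = 4.68 / √0.160 ≈ 4.68 / 0.400 ≈ 11.700

11.70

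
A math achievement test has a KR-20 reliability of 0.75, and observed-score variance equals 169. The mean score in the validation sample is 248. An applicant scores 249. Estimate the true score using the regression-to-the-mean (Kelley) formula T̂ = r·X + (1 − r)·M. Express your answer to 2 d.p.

Estimated true score = 0.750*249 + (1 − 0.750)*248 ≃ 248.750

248.75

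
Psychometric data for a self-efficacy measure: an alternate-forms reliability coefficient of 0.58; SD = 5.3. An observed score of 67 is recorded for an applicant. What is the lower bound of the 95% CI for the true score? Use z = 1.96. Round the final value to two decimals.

60.27

SEM = 5.30000 * √(1 − 0.58000) = 5.30000 * √0.42000 ≈ 5.30000 * 0.64807 ≈ 3.43479
1.96 * SEM ≈ 6.73219
Lower bound: 67 − 6.73219 = 60.26781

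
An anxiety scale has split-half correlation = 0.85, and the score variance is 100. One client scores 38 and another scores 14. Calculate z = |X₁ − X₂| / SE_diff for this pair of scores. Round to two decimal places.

5.96

SD = √100 = 10.0000
Spearman-Brown: r = 2(0.85) / (1 + 0.85) = 1.7000 / 1.8500 ≃ 0.9189
SEM = 10.0000 * √(1 − 0.9189) = 10.0000 * √0.0811 ≃ 10.0000 * 0.2847 ≃ 2.8475
SE_diff = SEM * √2 ≃ 2.8475 * 1.4142 ≃ 4.0269
z = 24 / 4.0269 ≃ 5.9599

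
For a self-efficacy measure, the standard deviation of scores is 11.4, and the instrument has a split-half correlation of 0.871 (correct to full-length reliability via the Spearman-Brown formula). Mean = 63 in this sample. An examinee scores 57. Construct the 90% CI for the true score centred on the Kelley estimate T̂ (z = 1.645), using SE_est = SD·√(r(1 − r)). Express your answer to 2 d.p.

[52.66, 62.17]

r_full = 2·0.871 / (1 + 0.871) ≈ 0.9311
T̂ = 0.9311(57) + 0.0689(63) ≈ 57.4137
SE_est = 11.4000·√[r(1 − r)] ≈ 2.8884
90% CI: 57.4137 ± 4.7513 ≈ (52.6623, 62.1650)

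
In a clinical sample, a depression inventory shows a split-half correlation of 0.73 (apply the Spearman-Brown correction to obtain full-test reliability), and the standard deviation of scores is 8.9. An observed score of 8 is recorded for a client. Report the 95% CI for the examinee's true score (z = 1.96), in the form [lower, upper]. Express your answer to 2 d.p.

Full-length reliability (Spearman-Brown) = 2(0.73)/(1+0.73) ≈ 0.84393
SEM = 8.90000 · √(1 − 0.84393) = 8.90000 · √0.15607 ≈ 8.90000 · 0.39506 ≈ 3.51600
Half-width = 1.96·3.51600 ≈ 6.89136
CI = 8 ± 6.89136 → [1.10864, 14.89136]

[1.11, 14.89]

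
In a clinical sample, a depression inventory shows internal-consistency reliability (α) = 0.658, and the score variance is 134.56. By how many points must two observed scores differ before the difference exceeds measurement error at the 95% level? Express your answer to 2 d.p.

SD = √134.56 = 11.600
SEM = 11.600·√(1 − 0.658) ≈ 6.784
SE_diff = √2 · SEM ≈ 9.594
Smallest detectable difference = 1.96·9.594 ≈ 18.804

18.80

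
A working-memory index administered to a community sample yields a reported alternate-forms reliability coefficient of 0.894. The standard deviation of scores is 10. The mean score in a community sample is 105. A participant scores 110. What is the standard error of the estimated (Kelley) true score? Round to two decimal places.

3.08

SE_est = SD * √(r(1 − r)) = 10.0000 * √0.0948 ≈ 10.0000 * 0.3078 ≈ 3.0784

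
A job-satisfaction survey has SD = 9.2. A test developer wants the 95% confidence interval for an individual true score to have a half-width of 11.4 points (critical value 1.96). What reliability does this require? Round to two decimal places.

SEM needed = half-width / z = 11.4/1.96 ≈ 5.8163
r = 1 − (SEM / SD)² = 1 − (5.8163 / 9.2)² ≈ 1 − 0.3997 ≈ 0.6003

0.60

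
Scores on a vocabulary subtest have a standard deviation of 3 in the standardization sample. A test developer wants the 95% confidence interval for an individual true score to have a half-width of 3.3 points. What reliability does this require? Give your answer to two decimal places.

SEM needed = half-width / z = 3.3/1.96 ≈ 1.684
r = 1 − (1.684/3)² ≈ 1 − 0.315 ≈ 0.685

0.69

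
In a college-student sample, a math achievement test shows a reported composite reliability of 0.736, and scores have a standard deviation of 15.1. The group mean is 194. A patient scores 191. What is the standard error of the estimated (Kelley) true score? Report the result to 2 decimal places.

SE_est = SD * √(r(1 − r)) = 15.1000 * √0.1943 ≈ 15.1000 * 0.4408 ≈ 6.6561

6.66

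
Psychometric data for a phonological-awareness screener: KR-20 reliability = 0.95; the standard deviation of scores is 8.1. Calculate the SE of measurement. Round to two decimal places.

1.81

SEM = 8.100×√(1 − 0.950) ≃ 1.811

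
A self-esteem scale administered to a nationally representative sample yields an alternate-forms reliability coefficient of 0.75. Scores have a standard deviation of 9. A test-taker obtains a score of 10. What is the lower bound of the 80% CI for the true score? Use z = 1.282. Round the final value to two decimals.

SEM = 9.0000×√(1 − 0.7500) ≃ 4.5000
Margin = 1.282 × 4.5000 ≃ 5.7690
Lower bound: 10 − 5.7690 = 4.2310

4.23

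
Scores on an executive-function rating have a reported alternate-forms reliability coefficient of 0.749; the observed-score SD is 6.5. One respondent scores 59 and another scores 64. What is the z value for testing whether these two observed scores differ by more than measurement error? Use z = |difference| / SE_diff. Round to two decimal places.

SEM = 6.500 · √(1 − 0.749) = 6.500 · √0.251 ≈ 6.500 · 0.501 ≈ 3.256
SE_diff = √2 · SEM ≈ 4.605
z = |59 − 64| / 4.605 = 5 / 4.605 ≈ 1.086

1.09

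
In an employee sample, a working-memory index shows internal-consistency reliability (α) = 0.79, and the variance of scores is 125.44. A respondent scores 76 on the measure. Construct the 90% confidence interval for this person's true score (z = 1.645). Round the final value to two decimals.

SD = √125.44 ≈ 11.2000
SEM = 11.2000*√(1 − 0.7900) ≈ 5.1325
1.645 * SEM ≈ 8.4429
Interval: (67.5571, 84.4429)

[67.56, 84.44]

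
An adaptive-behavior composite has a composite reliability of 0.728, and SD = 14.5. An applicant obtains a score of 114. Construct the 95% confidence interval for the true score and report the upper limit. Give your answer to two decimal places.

SEM = 14.5000 × √(1 − 0.7280) = 14.5000 × √0.2720 ≈ 14.5000 × 0.5215 ≈ 7.5623
Margin = 1.96 × 7.5623 ≈ 14.8221
Upper bound: 114 + 14.8221 = 128.8221

128.82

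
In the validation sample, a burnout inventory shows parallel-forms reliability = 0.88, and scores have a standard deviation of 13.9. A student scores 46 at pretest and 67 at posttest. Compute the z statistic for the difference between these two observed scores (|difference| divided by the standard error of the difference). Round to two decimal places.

The standard error of measurement is 13.9000·√(1 − 0.8800) ≈ 13.9000·0.3464 ≈ 4.8151.
SE_diff = SEM · √2 ≈ 4.8151 · 1.4142 ≈ 6.8096
z = 21 / 6.8096 ≈ 3.0839

3.08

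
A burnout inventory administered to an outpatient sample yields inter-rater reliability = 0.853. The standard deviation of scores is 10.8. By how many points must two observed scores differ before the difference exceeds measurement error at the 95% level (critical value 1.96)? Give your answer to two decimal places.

SEM = 10.800*√(1 − 0.853) ≃ 4.141
SE_diff = √2 * SEM ≃ 5.856
Smallest detectable difference = 1.96*5.856 ≃ 11.478

11.48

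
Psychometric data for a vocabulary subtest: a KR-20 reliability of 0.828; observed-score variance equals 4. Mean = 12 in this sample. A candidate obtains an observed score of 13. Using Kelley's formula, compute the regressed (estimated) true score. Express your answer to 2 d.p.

T̂ = r·X + (1 − r)·M = 0.828×13 + 0.172×12 = 10.764 + 2.064 ≈ 12.828

12.83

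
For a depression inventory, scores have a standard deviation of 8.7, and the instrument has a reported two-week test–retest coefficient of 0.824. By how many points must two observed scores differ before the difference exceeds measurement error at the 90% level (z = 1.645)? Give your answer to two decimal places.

SEM = 8.700·√(1 − 0.824) ≈ 3.650
SE_diff = SEM · √2 ≈ 3.650 · 1.414 ≈ 5.162
Minimum reliable difference = 1.645 · SE_diff ≈ 1.645 · 5.162 ≈ 8.491

8.49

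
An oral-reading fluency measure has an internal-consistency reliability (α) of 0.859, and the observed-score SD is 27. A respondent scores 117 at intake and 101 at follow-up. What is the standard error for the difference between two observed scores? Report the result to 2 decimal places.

14.34

The standard error of measurement is 27.0000×√(1 − 0.8590) ≈ 27.0000×0.3755 ≈ 10.1385.
SE_diff = SEM × √2 ≈ 10.1385 × 1.4142 ≈ 14.3380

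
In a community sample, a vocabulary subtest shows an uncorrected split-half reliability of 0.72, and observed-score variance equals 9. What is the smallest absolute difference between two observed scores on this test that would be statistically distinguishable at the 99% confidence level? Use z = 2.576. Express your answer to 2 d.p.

4.41

σ = 9^(1/2) = 3.000
r_full = 2·0.72 / (1 + 0.72) ≃ 0.837
SEM = 3.000*√(1 − 0.837) ≃ 1.210
SE_diff = SEM * √2 ≃ 1.210 * 1.414 ≃ 1.712
Minimum reliable difference = 2.576 * SE_diff ≃ 2.576 * 1.712 ≃ 4.410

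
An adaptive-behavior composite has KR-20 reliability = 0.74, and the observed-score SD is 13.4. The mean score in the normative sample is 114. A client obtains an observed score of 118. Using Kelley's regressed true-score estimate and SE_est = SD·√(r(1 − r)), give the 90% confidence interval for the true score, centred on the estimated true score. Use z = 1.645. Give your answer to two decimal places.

[107.29, 126.63]

Estimated true score = 0.74000×118 + (1 − 0.74000)×114 ≃ 116.96000
SE_est = 13.40000×√(0.74000×0.26000) ≃ 5.87770
90% CI: 116.96000 ± 9.66881 ≃ (107.29119, 126.62881)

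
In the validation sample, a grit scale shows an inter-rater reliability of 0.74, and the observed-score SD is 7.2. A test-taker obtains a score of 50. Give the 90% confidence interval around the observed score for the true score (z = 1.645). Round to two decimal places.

[43.96, 56.04]

The standard error of measurement is 7.200×√(1 − 0.740) ≈ 7.200×0.510 ≈ 3.671.
Half-width = 1.645×3.671 ≈ 6.039
CI = 50 ± 6.039 → [43.961, 56.039]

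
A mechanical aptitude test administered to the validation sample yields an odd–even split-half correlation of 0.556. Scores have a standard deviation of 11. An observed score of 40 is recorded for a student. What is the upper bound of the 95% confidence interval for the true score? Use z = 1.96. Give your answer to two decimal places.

51.52

Full-length reliability (Spearman-Brown) = 2(0.556)/(1+0.556) ≈ 0.715
The standard error of measurement is 11.000·√(1 − 0.715) ≈ 11.000·0.534 ≈ 5.876.
Margin = 1.96 · 5.876 ≈ 11.517
Upper bound: 40 + 11.517 = 51.517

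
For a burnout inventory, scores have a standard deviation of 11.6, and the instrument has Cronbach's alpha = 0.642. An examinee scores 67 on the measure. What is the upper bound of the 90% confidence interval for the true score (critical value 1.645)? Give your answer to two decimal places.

78.42

SEM = 11.60000·√(1 − 0.64200) ≈ 6.94064
1.645 · SEM ≈ 11.41735
Upper bound: 67 + 11.41735 = 78.41735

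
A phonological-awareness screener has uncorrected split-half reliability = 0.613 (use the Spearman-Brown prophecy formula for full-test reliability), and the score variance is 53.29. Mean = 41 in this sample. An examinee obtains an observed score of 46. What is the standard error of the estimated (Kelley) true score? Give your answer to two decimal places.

3.12

SD = √53.29 = 7.300
Full-length reliability (Spearman-Brown) = 2(0.613)/(1+0.613) ≃ 0.760
SE_est = 7.300·√[r(1 − r)] ≃ 3.117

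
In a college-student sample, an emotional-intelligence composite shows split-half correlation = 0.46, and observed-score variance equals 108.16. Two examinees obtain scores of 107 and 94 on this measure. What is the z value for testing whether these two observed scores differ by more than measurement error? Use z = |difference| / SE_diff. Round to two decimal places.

1.45

σ = 108.16^(1/2) = 10.4000
r_full = 2·0.46 / (1 + 0.46) ≃ 0.6301
SEM = 10.4000 × √(1 − 0.6301) = 10.4000 × √0.3699 ≃ 10.4000 × 0.6082 ≃ 6.3249
SE_diff = √2 × SEM ≃ 8.9448
z = 13 / 8.9448 ≃ 1.4534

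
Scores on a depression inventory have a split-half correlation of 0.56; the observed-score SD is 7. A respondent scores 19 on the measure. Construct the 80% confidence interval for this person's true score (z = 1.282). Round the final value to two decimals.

[14.23, 23.77]

Spearman-Brown: r = 2(0.56) / (1 + 0.56) = 1.1200 / 1.5600 ≈ 0.7179
SEM = 7.0000*√(1 − 0.7179) ≈ 3.7176
Half-width = 1.282*3.7176 ≈ 4.7660
CI = 19 ± 4.7660 → [14.2340, 23.7660]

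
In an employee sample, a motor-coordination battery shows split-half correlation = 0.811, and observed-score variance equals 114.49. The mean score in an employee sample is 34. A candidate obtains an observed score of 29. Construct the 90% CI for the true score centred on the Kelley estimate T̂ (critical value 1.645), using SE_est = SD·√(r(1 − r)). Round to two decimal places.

[24.14, 34.90]

SD = √114.49 ≈ 10.7000
r_full = 2·0.811 / (1 + 0.811) ≈ 0.8956
T̂ = 0.8956(29) + 0.1044(34) ≈ 29.5218
SE_est = SD * √(r(1 − r)) = 10.7000 * √0.0935 ≈ 10.7000 * 0.3057 ≈ 3.2713
CI = 29.5218 ± 1.645 * 3.2713 → [24.1405, 34.9031]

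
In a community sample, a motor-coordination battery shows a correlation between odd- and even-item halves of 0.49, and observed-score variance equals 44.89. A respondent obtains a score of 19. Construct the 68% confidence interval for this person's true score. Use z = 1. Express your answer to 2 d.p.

[15.08, 22.92]

σ = 44.89^(1/2) = 6.700
r_full = 2·0.49 / (1 + 0.49) ≈ 0.658
SEM = 6.700 × √(1 − 0.658) = 6.700 × √0.342 ≈ 6.700 × 0.585 ≈ 3.920
Margin = 1 × 3.920 ≈ 3.920
Interval: (15.080, 22.920)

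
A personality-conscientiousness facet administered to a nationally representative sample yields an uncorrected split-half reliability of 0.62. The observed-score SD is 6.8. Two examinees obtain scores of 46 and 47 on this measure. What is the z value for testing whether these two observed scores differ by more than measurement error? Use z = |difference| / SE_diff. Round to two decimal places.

Spearman-Brown: r = 2(0.62) / (1 + 0.62) = 1.2400 / 1.6200 ≈ 0.7654
SEM = 6.8000×√(1 − 0.7654) ≈ 3.2934
Standard error of the difference = 3.2934·√2 ≈ 4.6576
z = |46 − 47| / 4.6576 = 1 / 4.6576 ≈ 0.2147

0.21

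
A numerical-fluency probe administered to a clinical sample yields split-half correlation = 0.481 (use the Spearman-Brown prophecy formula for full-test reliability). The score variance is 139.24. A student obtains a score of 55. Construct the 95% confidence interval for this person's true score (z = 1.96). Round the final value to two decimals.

[41.31, 68.69]

SD = √139.24 = 11.8000
Spearman-Brown: r = 2(0.481) / (1 + 0.481) = 0.9620 / 1.4810 ≈ 0.6496
SEM = 11.8000 · √(1 − 0.6496) = 11.8000 · √0.3504 ≈ 11.8000 · 0.5920 ≈ 6.9853
Half-width = 1.96·6.9853 ≈ 13.6913
95% CI: 55 ± 13.6913 = [41.3087, 68.6913]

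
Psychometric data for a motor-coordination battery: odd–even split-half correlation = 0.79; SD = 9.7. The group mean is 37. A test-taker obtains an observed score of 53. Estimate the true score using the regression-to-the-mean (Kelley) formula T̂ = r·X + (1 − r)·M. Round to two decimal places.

51.12

Full-length reliability (Spearman-Brown) = 2(0.79)/(1+0.79) ≃ 0.883
T̂ = r·X + (1 − r)·M = 0.883*53 + 0.117*37 ≃ 46.782 + 4.341 ≃ 51.123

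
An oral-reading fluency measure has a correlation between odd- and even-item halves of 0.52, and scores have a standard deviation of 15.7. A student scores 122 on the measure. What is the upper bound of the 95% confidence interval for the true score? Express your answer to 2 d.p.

Full-length reliability (Spearman-Brown) = 2(0.52)/(1+0.52) ≈ 0.68421
SEM = 15.70000*√(1 − 0.68421) ≈ 8.82264
Margin = 1.96 * 8.82264 ≈ 17.29237
Upper limit = 122 + 17.29237 ≈ 139.29237

139.29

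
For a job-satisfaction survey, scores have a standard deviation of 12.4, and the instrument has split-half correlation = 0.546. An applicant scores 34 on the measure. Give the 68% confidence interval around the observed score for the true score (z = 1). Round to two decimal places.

[27.28, 40.72]

r_full = 2·0.546 / (1 + 0.546) ≃ 0.7063
SEM = 12.4000*√(1 − 0.7063) ≃ 6.7196
Margin = 1 * 6.7196 ≃ 6.7196
CI = 34 ± 6.7196 → [27.2804, 40.7196]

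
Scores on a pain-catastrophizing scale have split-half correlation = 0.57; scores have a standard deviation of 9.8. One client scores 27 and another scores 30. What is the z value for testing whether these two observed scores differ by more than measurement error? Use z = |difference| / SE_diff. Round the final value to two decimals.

0.41

Spearman-Brown: r = 2(0.57) / (1 + 0.57) = 1.140 / 1.570 ≃ 0.726
The standard error of measurement is 9.800*√(1 − 0.726) ≃ 9.800*0.523 ≃ 5.129.
SE_diff = SEM * √2 ≃ 5.129 * 1.414 ≃ 7.253
z = |27 − 30| / 7.253 = 3 / 7.253 ≃ 0.414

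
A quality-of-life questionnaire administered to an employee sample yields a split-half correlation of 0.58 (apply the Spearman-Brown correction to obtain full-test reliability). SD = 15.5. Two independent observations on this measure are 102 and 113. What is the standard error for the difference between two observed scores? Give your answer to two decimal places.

11.30

r_full = 2·0.58 / (1 + 0.58) ≈ 0.734
SEM = 15.500 × √(1 − 0.734) = 15.500 × √0.266 ≈ 15.500 × 0.516 ≈ 7.991
Standard error of the difference = 7.991·√2 ≈ 11.302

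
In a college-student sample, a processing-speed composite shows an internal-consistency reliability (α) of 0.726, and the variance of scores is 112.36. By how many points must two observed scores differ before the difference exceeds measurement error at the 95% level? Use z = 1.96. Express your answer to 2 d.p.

σ = 112.36^(1/2) = 10.6000
SEM = 10.6000×√(1 − 0.7260) ≈ 5.5486
Standard error of the difference = 5.5486·√2 ≈ 7.8469
Smallest detectable difference = 1.96×7.8469 ≈ 15.3799

15.38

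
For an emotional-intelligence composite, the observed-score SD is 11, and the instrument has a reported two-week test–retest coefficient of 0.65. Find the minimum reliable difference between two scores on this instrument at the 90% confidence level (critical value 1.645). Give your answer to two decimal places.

The standard error of measurement is 11.000×√(1 − 0.650) ≃ 11.000×0.592 ≃ 6.508.
SE_diff = SEM × √2 ≃ 6.508 × 1.414 ≃ 9.203
Minimum reliable difference = 1.645 × SE_diff ≃ 1.645 × 9.203 ≃ 15.139

15.14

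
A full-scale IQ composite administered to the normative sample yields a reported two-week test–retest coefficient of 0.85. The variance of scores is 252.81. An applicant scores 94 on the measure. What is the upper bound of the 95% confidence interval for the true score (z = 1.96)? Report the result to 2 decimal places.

106.07

SD = √252.81 = 15.90000
The standard error of measurement is 15.90000×√(1 − 0.85000) ≈ 15.90000×0.38730 ≈ 6.15804.
1.96 × SEM ≈ 12.06977
Upper limit = 94 + 12.06977 ≈ 106.06977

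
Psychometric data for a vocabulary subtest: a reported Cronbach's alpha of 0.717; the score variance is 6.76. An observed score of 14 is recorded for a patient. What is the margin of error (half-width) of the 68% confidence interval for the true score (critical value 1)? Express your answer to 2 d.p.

1.38

SD = √6.76 ≈ 2.6000
The standard error of measurement is 2.6000×√(1 − 0.7170) ≈ 2.6000×0.5320 ≈ 1.3831.
Half-width = 1×1.3831 ≈ 1.3831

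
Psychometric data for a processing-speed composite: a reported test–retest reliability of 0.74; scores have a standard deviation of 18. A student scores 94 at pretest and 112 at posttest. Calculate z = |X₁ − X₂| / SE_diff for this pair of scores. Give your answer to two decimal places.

SEM = 18.000×√(1 − 0.740) ≈ 9.178
SE_diff = SEM × √2 ≈ 9.178 × 1.414 ≈ 12.980
z = 18 / 12.980 ≈ 1.387

1.39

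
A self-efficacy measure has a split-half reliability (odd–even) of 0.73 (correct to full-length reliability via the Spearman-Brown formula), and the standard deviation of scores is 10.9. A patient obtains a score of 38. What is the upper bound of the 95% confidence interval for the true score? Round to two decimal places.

46.44

Spearman-Brown: r = 2(0.73) / (1 + 0.73) = 1.460 / 1.730 ≈ 0.844
SEM = 10.900 × √(1 − 0.844) = 10.900 × √0.156 ≈ 10.900 × 0.395 ≈ 4.306
Margin = 1.96 × 4.306 ≈ 8.440
Upper bound: 38 + 8.440 = 46.440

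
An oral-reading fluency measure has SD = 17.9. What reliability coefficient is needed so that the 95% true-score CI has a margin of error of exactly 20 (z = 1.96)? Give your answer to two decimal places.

SEM needed = half-width / z = 20/1.96 ≃ 10.2041
r = 1 − (SEM / SD)² = 1 − (10.2041 / 17.9)² ≃ 1 − 0.3250 ≃ 0.6750

0.68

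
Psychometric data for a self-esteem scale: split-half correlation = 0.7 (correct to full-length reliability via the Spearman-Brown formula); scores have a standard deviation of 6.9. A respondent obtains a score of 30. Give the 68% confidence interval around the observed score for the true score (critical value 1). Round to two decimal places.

[27.10, 32.90]

Full-length reliability (Spearman-Brown) = 2(0.7)/(1+0.7) ≈ 0.824
SEM = 6.900 · √(1 − 0.824) = 6.900 · √0.176 ≈ 6.900 · 0.420 ≈ 2.899
1 · SEM ≈ 2.899
Interval: (27.101, 32.899)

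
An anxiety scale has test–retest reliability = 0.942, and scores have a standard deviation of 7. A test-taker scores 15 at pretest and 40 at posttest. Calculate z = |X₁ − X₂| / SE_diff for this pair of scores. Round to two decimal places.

SEM = 7.0000 * √(1 − 0.9420) = 7.0000 * √0.0580 ≈ 7.0000 * 0.2408 ≈ 1.6858
SE_diff = √2 * SEM ≈ 2.3841
z = |15 − 40| / 2.3841 = 25 / 2.3841 ≈ 10.4861

10.49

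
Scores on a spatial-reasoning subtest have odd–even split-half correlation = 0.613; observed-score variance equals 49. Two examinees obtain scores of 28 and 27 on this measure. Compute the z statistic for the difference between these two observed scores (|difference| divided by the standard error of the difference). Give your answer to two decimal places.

0.21

σ = 49^(1/2) = 7.0000
Spearman-Brown: r = 2(0.613) / (1 + 0.613) = 1.2260 / 1.6130 ≈ 0.7601
SEM = 7.0000·√(1 − 0.7601) ≈ 3.4288
SE_diff = SEM · √2 ≈ 3.4288 · 1.4142 ≈ 4.8490
z = |28 − 27| / 4.8490 = 1 / 4.8490 ≈ 0.2062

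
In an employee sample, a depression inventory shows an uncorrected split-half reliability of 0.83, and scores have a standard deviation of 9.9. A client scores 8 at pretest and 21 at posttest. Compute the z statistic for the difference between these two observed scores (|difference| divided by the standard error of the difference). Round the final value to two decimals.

Spearman-Brown: r = 2(0.83) / (1 + 0.83) = 1.660 / 1.830 ≃ 0.907
SEM = 9.900*√(1 − 0.907) ≃ 3.017
SE_diff = SEM * √2 ≃ 3.017 * 1.414 ≃ 4.267
z = |8 − 21| / 4.267 = 13 / 4.267 ≃ 3.046

3.05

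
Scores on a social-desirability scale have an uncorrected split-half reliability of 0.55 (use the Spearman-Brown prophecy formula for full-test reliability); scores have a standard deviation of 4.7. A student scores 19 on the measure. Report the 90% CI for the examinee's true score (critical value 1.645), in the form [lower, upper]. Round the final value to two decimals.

[14.83, 23.17]

Spearman-Brown: r = 2(0.55) / (1 + 0.55) = 1.10000 / 1.55000 ≃ 0.70968
The standard error of measurement is 4.70000*√(1 − 0.70968) ≃ 4.70000*0.53882 ≃ 2.53243.
1.645 * SEM ≃ 4.16586
90% CI: 19 ± 4.16586 = [14.83414, 23.16586]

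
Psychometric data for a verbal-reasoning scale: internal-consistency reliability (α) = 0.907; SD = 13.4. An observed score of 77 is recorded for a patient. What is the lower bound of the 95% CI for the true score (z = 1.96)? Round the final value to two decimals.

SEM = 13.4000 × √(1 − 0.9070) = 13.4000 × √0.0930 ≈ 13.4000 × 0.3050 ≈ 4.0865
Half-width = 1.96×4.0865 ≈ 8.0094
Lower limit = 77 − 8.0094 ≈ 68.9906

68.99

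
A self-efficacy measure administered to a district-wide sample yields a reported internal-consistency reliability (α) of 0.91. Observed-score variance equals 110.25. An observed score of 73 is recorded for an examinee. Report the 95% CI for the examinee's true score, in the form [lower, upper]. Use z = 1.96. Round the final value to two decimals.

[66.83, 79.17]

σ = 110.25^(1/2) = 10.50000
The standard error of measurement is 10.50000*√(1 − 0.91000) ≈ 10.50000*0.30000 ≈ 3.15000.
Margin = 1.96 * 3.15000 ≈ 6.17400
Interval: (66.82600, 79.17400)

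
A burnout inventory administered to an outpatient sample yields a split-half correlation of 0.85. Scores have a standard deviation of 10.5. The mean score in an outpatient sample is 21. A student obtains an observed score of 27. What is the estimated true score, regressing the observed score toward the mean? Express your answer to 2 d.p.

26.51

Full-length reliability (Spearman-Brown) = 2(0.85)/(1+0.85) ≈ 0.919
Estimated true score = 0.919×27 + (1 − 0.919)×21 ≈ 26.514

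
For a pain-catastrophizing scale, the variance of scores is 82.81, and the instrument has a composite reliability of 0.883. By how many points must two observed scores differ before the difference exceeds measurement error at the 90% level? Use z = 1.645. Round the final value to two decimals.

σ = 82.81^(1/2) = 9.100
The standard error of measurement is 9.100*√(1 − 0.883) ≈ 9.100*0.342 ≈ 3.113.
SE_diff = √2 * SEM ≈ 4.402
Minimum reliable difference = 1.645 * SE_diff ≈ 1.645 * 4.402 ≈ 7.241

7.24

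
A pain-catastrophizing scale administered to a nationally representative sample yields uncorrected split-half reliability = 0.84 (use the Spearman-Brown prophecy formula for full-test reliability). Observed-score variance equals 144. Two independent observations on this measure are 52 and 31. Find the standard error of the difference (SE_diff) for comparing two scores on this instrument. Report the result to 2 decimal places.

σ = 144^(1/2) = 12.000
Full-length reliability (Spearman-Brown) = 2(0.84)/(1+0.84) ≃ 0.913
SEM = 12.000 × √(1 − 0.913) = 12.000 × √0.087 ≃ 12.000 × 0.295 ≃ 3.539
Standard error of the difference = 3.539·√2 ≃ 5.004

5.00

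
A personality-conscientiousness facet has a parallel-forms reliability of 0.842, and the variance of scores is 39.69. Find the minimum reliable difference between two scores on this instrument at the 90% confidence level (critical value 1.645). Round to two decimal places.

5.83

SD = √39.69 = 6.300
The standard error of measurement is 6.300×√(1 − 0.842) ≈ 6.300×0.397 ≈ 2.504.
SE_diff = SEM × √2 ≈ 2.504 × 1.414 ≈ 3.541
Minimum reliable difference = 1.645 × SE_diff ≈ 1.645 × 3.541 ≈ 5.826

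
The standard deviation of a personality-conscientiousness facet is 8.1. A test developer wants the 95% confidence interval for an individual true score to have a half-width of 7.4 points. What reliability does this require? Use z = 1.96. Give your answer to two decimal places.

SEM needed = half-width / z = 7.4/1.96 ≈ 3.776
r = 1 − (SEM / SD)² = 1 − (3.776 / 8.1)² ≈ 1 − 0.217 ≈ 0.783

0.78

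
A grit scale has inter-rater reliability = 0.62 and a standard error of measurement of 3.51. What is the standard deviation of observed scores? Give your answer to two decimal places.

SD = SEM / √(1 − r) = 3.51 / √0.380 ≈ 3.51 / 0.616 ≈ 5.694

5.69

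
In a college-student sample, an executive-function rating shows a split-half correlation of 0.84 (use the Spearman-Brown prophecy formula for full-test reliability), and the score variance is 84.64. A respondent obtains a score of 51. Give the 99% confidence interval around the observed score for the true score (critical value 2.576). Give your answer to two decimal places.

[44.01, 57.99]

σ = 84.64^(1/2) = 9.20000
Full-length reliability (Spearman-Brown) = 2(0.84)/(1+0.84) ≈ 0.91304
SEM = 9.20000 × √(1 − 0.91304) = 9.20000 × √0.08696 ≈ 9.20000 × 0.29488 ≈ 2.71293
2.576 × SEM ≈ 6.98851
99% CI: 51 ± 6.98851 = [44.01149, 57.98851]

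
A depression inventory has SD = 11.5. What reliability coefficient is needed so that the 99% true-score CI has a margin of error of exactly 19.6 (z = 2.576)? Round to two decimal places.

SEM needed = half-width / z = 19.6/2.576 ≈ 7.609
r = 1 − (SEM / SD)² = 1 − (7.609 / 11.5)² ≈ 1 − 0.438 ≈ 0.562

0.56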